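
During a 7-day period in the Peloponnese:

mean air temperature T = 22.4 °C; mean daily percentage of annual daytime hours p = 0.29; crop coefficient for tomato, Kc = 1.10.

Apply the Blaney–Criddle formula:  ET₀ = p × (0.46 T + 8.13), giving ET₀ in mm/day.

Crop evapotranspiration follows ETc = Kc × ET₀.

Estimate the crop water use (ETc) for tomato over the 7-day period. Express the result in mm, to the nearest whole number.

ET₀ = 0.29 × (0.46 × 22.4 + 8.13) = 0.29 × 18.434 = 5.3459 mm/d
ETc = Kc × ET₀ = 1.10 × 5.3459 = 5.8805 mm/d
Over 7 days: 5.8805 × 7 = 41.164 mm

41 mm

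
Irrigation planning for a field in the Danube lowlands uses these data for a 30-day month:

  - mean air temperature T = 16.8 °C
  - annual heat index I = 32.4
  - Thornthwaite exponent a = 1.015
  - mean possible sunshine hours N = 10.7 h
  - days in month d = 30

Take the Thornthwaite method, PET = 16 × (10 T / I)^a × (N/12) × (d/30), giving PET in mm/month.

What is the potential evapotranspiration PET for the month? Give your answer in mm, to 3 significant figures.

75.8 mm

10T/I = 10 × 16.8 / 32.4 = 5.1852
(10T/I)^a = 5.1852^1.015 = 5.3148
Uncorrected PET = 16 × 5.3148 = 85.037 mm
Correction = (N/12)(d/30) = (10.7/12)(30/30) = 0.8917
PET = 85.037 × 0.8917 = 75.827 mm/month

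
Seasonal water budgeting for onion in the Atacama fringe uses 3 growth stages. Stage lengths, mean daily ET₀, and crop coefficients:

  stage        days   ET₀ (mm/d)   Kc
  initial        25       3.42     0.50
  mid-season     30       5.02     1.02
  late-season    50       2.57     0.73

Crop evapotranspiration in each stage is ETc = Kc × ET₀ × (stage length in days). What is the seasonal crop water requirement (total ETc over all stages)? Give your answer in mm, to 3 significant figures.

290 mm

initial: 0.50 × 3.42 × 25 = 42.75 mm
mid-season: 1.02 × 5.02 × 30 = 153.61 mm
late-season: 0.73 × 2.57 × 50 = 93.81 mm
Seasonal total = 290.17 mm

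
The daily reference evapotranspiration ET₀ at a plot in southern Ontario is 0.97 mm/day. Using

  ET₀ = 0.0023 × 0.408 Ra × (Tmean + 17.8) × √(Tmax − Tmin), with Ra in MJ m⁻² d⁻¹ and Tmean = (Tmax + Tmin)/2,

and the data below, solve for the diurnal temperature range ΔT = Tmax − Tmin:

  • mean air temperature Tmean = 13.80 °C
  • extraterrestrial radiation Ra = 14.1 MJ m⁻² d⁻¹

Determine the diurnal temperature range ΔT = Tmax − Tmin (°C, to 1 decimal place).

√ΔT = ET₀ / [0.0023 × 0.408 × Ra × (Tmean+17.8)] = 0.97 / (0.0023 × 5.7528 × 31.60) = 2.3199
ΔT = 2.3199² = 5.382 °C

5.4 °C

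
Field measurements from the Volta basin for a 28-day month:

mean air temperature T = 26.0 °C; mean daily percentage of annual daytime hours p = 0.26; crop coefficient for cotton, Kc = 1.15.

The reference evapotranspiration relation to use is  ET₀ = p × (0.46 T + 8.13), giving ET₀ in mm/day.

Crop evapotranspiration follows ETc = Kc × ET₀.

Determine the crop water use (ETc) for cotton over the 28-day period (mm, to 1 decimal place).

168.2 mm

ET₀ = 0.26 × (0.46 × 26.0 + 8.13) = 0.26 × 20.090 = 5.2234 mm/d
ETc = Kc × ET₀ = 1.15 × 5.2234 = 6.0069 mm/d
Over 28 days: 6.0069 × 28 = 168.193 mm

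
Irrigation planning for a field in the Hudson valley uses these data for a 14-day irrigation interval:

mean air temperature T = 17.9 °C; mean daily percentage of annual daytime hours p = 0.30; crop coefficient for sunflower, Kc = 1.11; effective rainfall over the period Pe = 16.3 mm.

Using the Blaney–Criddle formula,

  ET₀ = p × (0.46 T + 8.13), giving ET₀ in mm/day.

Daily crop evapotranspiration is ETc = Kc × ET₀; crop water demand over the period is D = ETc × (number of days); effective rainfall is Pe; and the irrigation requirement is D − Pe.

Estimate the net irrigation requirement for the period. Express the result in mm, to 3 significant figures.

ET₀ = 0.30 × (0.46 × 17.9 + 8.13) = 0.30 × 16.364 = 4.9092 mm/d
ETc = Kc × ET₀ = 1.11 × 4.9092 = 5.4492 mm/d
Crop demand D = ETc × 14 d = 5.4492 × 14 = 76.289 mm
D − Pe = 76.289 − 16.3 = 59.989 mm

60.0 mm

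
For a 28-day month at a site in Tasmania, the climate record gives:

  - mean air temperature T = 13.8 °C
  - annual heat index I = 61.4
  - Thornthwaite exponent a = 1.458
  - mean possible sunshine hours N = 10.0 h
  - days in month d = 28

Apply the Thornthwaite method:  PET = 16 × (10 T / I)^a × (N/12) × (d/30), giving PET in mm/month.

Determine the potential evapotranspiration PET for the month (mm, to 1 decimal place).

40.5 mm

10T/I = 10 × 13.8 / 61.4 = 2.2476
(10T/I)^a = 2.2476^1.458 = 3.2569
Uncorrected PET = 16 × 3.2569 = 52.110 mm
Correction = (N/12)(d/30) = (10.0/12)(28/30) = 0.7778
PET = 52.110 × 0.7778 = 40.531 mm/month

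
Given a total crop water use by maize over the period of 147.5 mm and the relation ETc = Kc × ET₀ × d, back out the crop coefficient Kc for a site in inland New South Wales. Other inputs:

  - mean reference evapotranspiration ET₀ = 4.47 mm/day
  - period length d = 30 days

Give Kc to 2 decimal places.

1.10

ETc = Kc × ET₀ × d  ⇒  Kc = ETc / (ET₀ × d)
Kc = 147.5 / (4.47 × 30) = 147.5 / 134.10 = 1.0999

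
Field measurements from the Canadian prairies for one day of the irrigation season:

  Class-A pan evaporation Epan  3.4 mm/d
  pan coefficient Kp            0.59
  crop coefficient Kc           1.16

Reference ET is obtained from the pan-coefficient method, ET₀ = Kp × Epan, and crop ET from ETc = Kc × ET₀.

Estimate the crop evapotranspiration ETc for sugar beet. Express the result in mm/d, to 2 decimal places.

2.33 mm/d

ET₀ = 0.59 × 3.4 = 2.0060 mm/d
ETc = Kc × ET₀ = 1.16 × 2.0060 = 2.3270 mm/d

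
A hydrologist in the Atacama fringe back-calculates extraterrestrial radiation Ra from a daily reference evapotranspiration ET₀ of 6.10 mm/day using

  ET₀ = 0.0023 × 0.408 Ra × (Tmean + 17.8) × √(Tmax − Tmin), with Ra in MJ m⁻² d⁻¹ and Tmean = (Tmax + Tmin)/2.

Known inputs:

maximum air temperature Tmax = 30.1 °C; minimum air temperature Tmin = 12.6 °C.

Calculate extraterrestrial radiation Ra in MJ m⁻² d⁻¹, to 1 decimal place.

Tmean = (30.1+12.6)/2 = 21.35 °C; ΔT = 17.5
Ra = ET₀ / [0.0023 × 0.408 × (Tmean+17.8) × √ΔT]
   = 6.10 / (0.0023 × 0.408 × 39.15 × 4.1833) = 39.691 MJ m⁻² d⁻¹

39.7 MJ m⁻² d⁻¹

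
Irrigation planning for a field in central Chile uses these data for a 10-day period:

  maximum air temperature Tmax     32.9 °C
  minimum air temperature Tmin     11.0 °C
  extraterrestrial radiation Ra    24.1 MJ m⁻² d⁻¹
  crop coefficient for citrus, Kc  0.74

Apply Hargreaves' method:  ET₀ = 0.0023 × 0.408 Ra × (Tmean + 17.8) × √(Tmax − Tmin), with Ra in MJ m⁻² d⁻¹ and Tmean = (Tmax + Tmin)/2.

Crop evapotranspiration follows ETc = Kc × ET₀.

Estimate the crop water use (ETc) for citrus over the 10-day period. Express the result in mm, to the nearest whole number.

31 mm

Tmean = (32.9 + 11.0)/2 = 21.95 °C
0.408 Ra = 0.408 × 24.1 = 9.8328 mm/d equivalent
ET₀ = 0.0023 × 9.8328 × (21.95 + 17.8) × √21.9 = 0.0023 × 9.8328 × 39.75 × 4.6797 = 4.2069 mm/d
ETc = Kc × ET₀ = 0.74 × 4.2069 = 3.1131 mm/d
Over 10 days: 3.1131 × 10 = 31.131 mm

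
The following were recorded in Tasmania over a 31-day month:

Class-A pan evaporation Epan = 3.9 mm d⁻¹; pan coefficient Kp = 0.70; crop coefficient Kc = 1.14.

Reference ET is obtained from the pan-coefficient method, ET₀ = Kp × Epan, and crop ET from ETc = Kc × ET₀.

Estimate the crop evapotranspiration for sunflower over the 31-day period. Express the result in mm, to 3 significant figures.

ET₀ = 0.70 × 3.9 = 2.7300 mm/d
ETc = Kc × ET₀ = 1.14 × 2.7300 = 3.1122 mm/d
Over 31 days: 3.1122 × 31 = 96.478 mm

96.5 mm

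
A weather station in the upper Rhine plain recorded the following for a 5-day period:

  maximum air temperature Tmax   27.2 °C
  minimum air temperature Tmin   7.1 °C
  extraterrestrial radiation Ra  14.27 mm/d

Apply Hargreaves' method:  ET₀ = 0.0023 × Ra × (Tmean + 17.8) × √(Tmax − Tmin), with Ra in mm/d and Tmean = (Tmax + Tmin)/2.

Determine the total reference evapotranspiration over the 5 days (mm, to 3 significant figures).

Tmean = (27.2 + 7.1)/2 = 17.15 °C
ET₀ = 0.0023 × 14.27 × (17.15 + 17.8) × √20.1 = 0.0023 × 14.27 × 34.95 × 4.4833 = 5.1428 mm/d
Over 5 days: 5.1428 × 5 = 25.714 mm

25.7 mm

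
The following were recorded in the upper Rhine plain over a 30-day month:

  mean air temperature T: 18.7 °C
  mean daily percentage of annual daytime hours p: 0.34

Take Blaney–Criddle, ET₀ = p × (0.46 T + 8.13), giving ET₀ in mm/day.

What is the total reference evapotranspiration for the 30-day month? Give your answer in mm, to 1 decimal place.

ET₀ = 0.34 × (0.46 × 18.7 + 8.13) = 0.34 × 16.732 = 5.6889 mm/d
Monthly total = 5.6889 × 30 = 170.667 mm

170.7 mm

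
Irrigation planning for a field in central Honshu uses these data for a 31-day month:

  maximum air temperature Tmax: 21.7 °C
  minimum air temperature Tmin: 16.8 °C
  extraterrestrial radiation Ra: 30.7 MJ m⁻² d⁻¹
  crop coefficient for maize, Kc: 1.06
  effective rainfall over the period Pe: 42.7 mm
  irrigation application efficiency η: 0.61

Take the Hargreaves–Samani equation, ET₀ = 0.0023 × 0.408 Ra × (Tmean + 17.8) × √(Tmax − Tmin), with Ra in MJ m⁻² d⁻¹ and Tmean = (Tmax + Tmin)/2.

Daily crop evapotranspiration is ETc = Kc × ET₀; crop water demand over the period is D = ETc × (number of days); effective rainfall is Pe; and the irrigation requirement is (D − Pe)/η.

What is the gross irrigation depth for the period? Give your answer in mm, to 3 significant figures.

57.3 mm

Tmean = (21.7 + 16.8)/2 = 19.25 °C
0.408 Ra = 0.408 × 30.7 = 12.5256 mm/d equivalent
ET₀ = 0.0023 × 12.5256 × (19.25 + 17.8) × √4.9 = 0.0023 × 12.5256 × 37.05 × 2.2136 = 2.3627 mm/d
ETc = Kc × ET₀ = 1.06 × 2.3627 = 2.5045 mm/d
Crop demand D = ETc × 31 d = 2.5045 × 31 = 77.640 mm
D − Pe = 77.640 − 42.7 = 34.940 mm
Gross irrigation = 34.940 / 0.61 = 57.279 mm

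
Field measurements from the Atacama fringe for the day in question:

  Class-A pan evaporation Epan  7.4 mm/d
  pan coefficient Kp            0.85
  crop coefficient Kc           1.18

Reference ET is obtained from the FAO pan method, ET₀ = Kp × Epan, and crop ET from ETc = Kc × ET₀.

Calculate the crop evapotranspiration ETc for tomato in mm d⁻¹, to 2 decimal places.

ET₀ = 0.85 × 7.4 = 6.2900 mm/d
ETc = Kc × ET₀ = 1.18 × 6.2900 = 7.4222 mm/d

7.42 mm d⁻¹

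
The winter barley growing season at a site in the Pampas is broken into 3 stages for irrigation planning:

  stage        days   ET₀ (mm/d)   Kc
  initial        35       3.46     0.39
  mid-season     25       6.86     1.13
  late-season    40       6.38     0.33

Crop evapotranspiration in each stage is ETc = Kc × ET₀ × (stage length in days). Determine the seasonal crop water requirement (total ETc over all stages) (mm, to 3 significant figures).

325 mm

initial: 0.39 × 3.46 × 35 = 47.23 mm
mid-season: 1.13 × 6.86 × 25 = 193.80 mm
late-season: 0.33 × 6.38 × 40 = 84.22 mm
Seasonal total = 325.25 mm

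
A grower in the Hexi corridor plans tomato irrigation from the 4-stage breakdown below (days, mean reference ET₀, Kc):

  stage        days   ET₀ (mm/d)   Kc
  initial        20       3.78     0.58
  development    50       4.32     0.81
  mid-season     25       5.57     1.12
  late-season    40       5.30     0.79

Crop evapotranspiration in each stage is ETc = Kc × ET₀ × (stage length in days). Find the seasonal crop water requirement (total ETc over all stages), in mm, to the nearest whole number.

542 mm

initial: 0.58 × 3.78 × 20 = 43.85 mm
development: 0.81 × 4.32 × 50 = 174.96 mm
mid-season: 1.12 × 5.57 × 25 = 155.96 mm
late-season: 0.79 × 5.30 × 40 = 167.48 mm
Seasonal total = 542.25 mm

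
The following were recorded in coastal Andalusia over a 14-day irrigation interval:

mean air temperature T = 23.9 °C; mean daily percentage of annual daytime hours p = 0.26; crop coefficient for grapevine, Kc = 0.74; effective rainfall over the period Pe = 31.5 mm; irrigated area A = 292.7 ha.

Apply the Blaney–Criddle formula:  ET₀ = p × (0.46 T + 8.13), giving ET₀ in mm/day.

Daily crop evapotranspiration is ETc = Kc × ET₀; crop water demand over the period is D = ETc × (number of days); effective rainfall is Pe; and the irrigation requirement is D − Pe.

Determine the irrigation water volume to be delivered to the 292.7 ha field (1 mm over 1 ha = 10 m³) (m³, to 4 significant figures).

ET₀ = 0.26 × (0.46 × 23.9 + 8.13) = 0.26 × 19.124 = 4.9722 mm/d
ETc = Kc × ET₀ = 0.74 × 4.9722 = 3.6794 mm/d
Crop demand D = ETc × 14 d = 3.6794 × 14 = 51.512 mm
D − Pe = 51.512 − 31.5 = 20.012 mm
Volume = 20.012 mm × 292.7 ha × 10 = 58575.1 m³

58580 m³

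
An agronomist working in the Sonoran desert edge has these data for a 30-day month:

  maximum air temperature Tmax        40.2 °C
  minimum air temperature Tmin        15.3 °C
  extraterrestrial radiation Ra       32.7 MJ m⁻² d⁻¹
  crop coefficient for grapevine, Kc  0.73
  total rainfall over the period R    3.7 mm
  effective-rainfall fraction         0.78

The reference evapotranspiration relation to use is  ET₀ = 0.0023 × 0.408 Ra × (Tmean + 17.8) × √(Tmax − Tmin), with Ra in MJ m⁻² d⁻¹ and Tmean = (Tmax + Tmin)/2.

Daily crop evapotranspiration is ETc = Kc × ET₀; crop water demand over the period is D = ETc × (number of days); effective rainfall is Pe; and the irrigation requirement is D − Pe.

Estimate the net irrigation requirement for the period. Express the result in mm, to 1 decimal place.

Tmean = (40.2 + 15.3)/2 = 27.75 °C
0.408 Ra = 0.408 × 32.7 = 13.3416 mm/d equivalent
ET₀ = 0.0023 × 13.3416 × (27.75 + 17.8) × √24.9 = 0.0023 × 13.3416 × 45.55 × 4.9900 = 6.9747 mm/d
ETc = Kc × ET₀ = 0.73 × 6.9747 = 5.0915 mm/d
Crop demand D = ETc × 30 d = 5.0915 × 30 = 152.745 mm
Pe = 0.78 × 3.7 = 2.886 mm
D − Pe = 152.745 − 2.886 = 149.859 mm

149.9 mm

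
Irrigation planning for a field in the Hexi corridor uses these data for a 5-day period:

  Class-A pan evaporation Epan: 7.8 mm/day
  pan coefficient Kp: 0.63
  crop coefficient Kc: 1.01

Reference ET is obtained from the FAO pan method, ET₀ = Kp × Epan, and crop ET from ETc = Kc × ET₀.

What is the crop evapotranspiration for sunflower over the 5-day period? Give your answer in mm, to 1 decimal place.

24.8 mm

ET₀ = 0.63 × 7.8 = 4.9140 mm/d
ETc = Kc × ET₀ = 1.01 × 4.9140 = 4.9631 mm/d
Over 5 days: 4.9631 × 5 = 24.816 mm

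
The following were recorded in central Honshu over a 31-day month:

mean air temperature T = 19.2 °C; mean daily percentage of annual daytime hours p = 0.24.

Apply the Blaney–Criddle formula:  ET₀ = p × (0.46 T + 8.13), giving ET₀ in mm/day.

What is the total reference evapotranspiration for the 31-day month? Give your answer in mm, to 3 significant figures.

ET₀ = 0.24 × (0.46 × 19.2 + 8.13) = 0.24 × 16.962 = 4.0709 mm/d
Monthly total = 4.0709 × 31 = 126.198 mm

126 mm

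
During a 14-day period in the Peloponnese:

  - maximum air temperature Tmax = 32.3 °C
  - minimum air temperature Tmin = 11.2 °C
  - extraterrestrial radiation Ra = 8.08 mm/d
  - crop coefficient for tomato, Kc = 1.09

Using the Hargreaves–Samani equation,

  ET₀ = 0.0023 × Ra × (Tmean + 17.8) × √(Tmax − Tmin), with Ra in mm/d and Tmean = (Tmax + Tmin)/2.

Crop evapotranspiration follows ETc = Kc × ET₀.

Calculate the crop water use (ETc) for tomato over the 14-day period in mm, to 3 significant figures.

Tmean = (32.3 + 11.2)/2 = 21.75 °C
ET₀ = 0.0023 × 8.08 × (21.75 + 17.8) × √21.1 = 0.0023 × 8.08 × 39.55 × 4.5935 = 3.3762 mm/d
ETc = Kc × ET₀ = 1.09 × 3.3762 = 3.6801 mm/d
Over 14 days: 3.6801 × 14 = 51.521 mm

51.5 mm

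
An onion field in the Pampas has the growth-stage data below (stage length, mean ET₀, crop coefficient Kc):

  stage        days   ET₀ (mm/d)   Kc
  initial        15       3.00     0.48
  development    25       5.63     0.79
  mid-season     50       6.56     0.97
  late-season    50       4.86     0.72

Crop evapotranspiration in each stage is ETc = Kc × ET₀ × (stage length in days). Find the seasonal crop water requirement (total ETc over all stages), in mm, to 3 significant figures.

initial: 0.48 × 3.00 × 15 = 21.60 mm
development: 0.79 × 5.63 × 25 = 111.19 mm
mid-season: 0.97 × 6.56 × 50 = 318.16 mm
late-season: 0.72 × 4.86 × 50 = 174.96 mm
Seasonal total = 625.91 mm

626 mm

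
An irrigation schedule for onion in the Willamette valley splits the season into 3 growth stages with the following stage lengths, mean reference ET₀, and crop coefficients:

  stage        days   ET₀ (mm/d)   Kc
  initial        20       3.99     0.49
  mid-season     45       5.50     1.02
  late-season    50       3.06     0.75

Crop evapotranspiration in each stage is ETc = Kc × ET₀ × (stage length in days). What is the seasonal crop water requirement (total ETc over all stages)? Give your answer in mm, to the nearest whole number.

initial: 0.49 × 3.99 × 20 = 39.10 mm
mid-season: 1.02 × 5.50 × 45 = 252.45 mm
late-season: 0.75 × 3.06 × 50 = 114.75 mm
Seasonal total = 406.30 mm

406 mm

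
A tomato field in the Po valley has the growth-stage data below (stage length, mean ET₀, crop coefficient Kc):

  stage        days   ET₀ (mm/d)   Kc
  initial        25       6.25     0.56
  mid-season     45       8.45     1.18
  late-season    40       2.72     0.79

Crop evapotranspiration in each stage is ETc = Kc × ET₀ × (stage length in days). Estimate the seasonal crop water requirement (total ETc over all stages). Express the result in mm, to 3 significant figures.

initial: 0.56 × 6.25 × 25 = 87.50 mm
mid-season: 1.18 × 8.45 × 45 = 448.70 mm
late-season: 0.79 × 2.72 × 40 = 85.95 mm
Seasonal total = 622.15 mm

622 mm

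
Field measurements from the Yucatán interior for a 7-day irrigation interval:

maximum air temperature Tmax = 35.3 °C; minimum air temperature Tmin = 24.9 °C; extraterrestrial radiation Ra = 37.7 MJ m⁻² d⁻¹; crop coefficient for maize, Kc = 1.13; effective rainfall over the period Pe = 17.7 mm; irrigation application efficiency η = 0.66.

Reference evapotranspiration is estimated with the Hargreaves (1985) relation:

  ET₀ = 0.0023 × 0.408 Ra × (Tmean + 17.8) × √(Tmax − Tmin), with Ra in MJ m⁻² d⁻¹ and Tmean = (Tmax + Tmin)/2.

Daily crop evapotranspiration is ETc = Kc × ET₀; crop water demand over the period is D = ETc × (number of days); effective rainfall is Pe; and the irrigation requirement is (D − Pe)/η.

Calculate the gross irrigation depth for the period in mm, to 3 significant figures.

Tmean = (35.3 + 24.9)/2 = 30.10 °C
0.408 Ra = 0.408 × 37.7 = 15.3816 mm/d equivalent
ET₀ = 0.0023 × 15.3816 × (30.10 + 17.8) × √10.4 = 0.0023 × 15.3816 × 47.90 × 3.2249 = 5.4649 mm/d
ETc = Kc × ET₀ = 1.13 × 5.4649 = 6.1753 mm/d
Crop demand D = ETc × 7 d = 6.1753 × 7 = 43.227 mm
D − Pe = 43.227 − 17.7 = 25.527 mm
Gross irrigation = 25.527 / 0.66 = 38.677 mm

38.7 mm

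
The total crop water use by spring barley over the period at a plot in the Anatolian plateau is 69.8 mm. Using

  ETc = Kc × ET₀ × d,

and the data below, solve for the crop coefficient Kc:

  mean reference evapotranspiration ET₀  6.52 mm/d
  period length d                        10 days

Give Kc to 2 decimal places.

1.07

ETc = Kc × ET₀ × d  ⇒  Kc = ETc / (ET₀ × d)
Kc = 69.8 / (6.52 × 10) = 69.8 / 65.20 = 1.0706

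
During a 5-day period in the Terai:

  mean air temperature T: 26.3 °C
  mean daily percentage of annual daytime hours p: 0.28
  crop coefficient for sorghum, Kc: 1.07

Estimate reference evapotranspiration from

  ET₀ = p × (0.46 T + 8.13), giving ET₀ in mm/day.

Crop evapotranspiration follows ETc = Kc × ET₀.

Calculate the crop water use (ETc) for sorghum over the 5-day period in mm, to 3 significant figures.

ET₀ = 0.28 × (0.46 × 26.3 + 8.13) = 0.28 × 20.228 = 5.6638 mm/d
ETc = Kc × ET₀ = 1.07 × 5.6638 = 6.0603 mm/d
Over 5 days: 6.0603 × 5 = 30.302 mm

30.3 mm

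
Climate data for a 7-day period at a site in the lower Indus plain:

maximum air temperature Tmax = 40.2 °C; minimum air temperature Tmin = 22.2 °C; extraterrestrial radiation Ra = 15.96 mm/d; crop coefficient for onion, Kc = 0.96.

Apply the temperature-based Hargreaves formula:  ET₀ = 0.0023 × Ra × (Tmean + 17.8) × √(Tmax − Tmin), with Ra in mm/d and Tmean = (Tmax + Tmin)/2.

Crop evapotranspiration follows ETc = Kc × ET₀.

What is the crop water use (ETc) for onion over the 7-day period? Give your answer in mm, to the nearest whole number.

Tmean = (40.2 + 22.2)/2 = 31.20 °C
ET₀ = 0.0023 × 15.96 × (31.20 + 17.8) × √18.0 = 0.0023 × 15.96 × 49.00 × 4.2426 = 7.6311 mm/d
ETc = Kc × ET₀ = 0.96 × 7.6311 = 7.3259 mm/d
Over 7 days: 7.3259 × 7 = 51.281 mm

51 mm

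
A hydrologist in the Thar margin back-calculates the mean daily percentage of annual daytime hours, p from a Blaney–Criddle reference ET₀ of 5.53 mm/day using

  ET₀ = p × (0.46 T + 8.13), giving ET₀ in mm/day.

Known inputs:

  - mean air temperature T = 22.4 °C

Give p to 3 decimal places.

0.300

p = ET₀ / (0.46 T + 8.13) = 5.53 / (0.46 × 22.4 + 8.13) = 5.53 / 18.434 = 0.3000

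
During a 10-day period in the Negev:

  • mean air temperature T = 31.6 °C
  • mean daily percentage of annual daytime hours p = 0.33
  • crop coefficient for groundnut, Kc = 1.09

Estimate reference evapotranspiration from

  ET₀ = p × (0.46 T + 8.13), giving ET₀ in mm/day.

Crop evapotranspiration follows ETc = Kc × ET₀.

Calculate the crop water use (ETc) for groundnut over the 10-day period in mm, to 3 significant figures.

ET₀ = 0.33 × (0.46 × 31.6 + 8.13) = 0.33 × 22.666 = 7.4798 mm/d
ETc = Kc × ET₀ = 1.09 × 7.4798 = 8.1530 mm/d
Over 10 days: 8.1530 × 10 = 81.530 mm

81.5 mm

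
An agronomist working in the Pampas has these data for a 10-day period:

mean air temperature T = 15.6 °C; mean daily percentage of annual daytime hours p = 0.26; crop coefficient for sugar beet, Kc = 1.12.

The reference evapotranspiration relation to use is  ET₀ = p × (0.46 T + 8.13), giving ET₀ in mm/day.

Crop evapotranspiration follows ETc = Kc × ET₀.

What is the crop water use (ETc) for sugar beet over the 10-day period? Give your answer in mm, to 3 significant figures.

ET₀ = 0.26 × (0.46 × 15.6 + 8.13) = 0.26 × 15.306 = 3.9796 mm/d
ETc = Kc × ET₀ = 1.12 × 3.9796 = 4.4572 mm/d
Over 10 days: 4.4572 × 10 = 44.572 mm

44.6 mm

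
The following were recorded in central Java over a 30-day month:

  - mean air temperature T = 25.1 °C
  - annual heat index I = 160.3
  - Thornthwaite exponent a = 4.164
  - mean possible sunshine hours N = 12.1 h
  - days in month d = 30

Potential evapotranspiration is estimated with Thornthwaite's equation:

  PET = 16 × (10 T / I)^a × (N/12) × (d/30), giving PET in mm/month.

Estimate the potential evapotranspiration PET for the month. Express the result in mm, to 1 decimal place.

104.4 mm

10T/I = 10 × 25.1 / 160.3 = 1.5658
(10T/I)^a = 1.5658^4.164 = 6.4697
Uncorrected PET = 16 × 6.4697 = 103.515 mm
Correction = (N/12)(d/30) = (12.1/12)(30/30) = 1.0083
PET = 103.515 × 1.0083 = 104.374 mm/month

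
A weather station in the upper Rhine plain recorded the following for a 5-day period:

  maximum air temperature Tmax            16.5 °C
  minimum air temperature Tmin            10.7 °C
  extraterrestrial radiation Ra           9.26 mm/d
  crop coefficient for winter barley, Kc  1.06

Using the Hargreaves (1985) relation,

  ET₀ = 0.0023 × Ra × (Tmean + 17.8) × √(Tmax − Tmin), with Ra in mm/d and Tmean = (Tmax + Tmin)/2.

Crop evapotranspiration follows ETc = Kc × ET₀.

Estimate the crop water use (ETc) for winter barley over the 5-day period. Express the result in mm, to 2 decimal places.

Tmean = (16.5 + 10.7)/2 = 13.60 °C
ET₀ = 0.0023 × 9.26 × (13.60 + 17.8) × √5.8 = 0.0023 × 9.26 × 31.40 × 2.4083 = 1.6106 mm/d
ETc = Kc × ET₀ = 1.06 × 1.6106 = 1.7072 mm/d
Over 5 days: 1.7072 × 5 = 8.536 mm

8.54 mm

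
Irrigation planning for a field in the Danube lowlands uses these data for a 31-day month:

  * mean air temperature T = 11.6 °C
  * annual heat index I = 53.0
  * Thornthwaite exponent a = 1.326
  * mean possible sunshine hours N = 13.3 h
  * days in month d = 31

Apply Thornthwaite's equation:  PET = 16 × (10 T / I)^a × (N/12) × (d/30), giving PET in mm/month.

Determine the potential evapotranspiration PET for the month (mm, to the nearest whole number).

10T/I = 10 × 11.6 / 53.0 = 2.1887
(10T/I)^a = 2.1887^1.326 = 2.8254
Uncorrected PET = 16 × 2.8254 = 45.206 mm
Correction = (N/12)(d/30) = (13.3/12)(31/30) = 1.1453
PET = 45.206 × 1.1453 = 51.774 mm/month

52 mm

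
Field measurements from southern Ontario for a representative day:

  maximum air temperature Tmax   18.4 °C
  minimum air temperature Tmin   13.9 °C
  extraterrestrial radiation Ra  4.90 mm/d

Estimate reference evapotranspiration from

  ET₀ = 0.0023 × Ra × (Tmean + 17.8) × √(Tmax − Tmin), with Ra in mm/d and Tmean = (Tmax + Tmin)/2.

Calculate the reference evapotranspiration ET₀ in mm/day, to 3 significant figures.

Tmean = (18.4 + 13.9)/2 = 16.15 °C
ET₀ = 0.0023 × 4.90 × (16.15 + 17.8) × √4.5 = 0.0023 × 4.90 × 33.95 × 2.1213 = 0.8116 mm/d

0.812 mm/day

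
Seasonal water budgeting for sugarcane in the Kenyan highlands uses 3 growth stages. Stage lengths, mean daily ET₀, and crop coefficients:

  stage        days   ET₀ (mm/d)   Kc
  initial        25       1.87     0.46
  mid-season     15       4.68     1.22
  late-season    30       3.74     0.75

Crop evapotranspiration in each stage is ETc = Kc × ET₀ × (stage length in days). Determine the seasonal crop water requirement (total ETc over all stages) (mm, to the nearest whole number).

191 mm

initial: 0.46 × 1.87 × 25 = 21.51 mm
mid-season: 1.22 × 4.68 × 15 = 85.64 mm
late-season: 0.75 × 3.74 × 30 = 84.15 mm
Seasonal total = 191.30 mm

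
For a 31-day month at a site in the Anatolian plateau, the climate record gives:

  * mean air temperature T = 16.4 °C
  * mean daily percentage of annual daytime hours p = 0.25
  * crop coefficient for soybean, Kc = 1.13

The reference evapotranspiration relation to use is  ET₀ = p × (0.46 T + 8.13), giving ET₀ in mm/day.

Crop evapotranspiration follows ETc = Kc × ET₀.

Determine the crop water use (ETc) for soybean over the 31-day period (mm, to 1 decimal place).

137.3 mm

ET₀ = 0.25 × (0.46 × 16.4 + 8.13) = 0.25 × 15.674 = 3.9185 mm/d
ETc = Kc × ET₀ = 1.13 × 3.9185 = 4.4279 mm/d
Over 31 days: 4.4279 × 31 = 137.265 mm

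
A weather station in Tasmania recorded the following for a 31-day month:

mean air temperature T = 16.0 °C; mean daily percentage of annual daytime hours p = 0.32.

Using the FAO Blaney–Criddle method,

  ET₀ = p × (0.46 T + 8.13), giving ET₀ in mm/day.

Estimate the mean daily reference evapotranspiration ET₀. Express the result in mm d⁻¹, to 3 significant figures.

4.96 mm d⁻¹

ET₀ = 0.32 × (0.46 × 16.0 + 8.13) = 0.32 × 15.490 = 4.9568 mm/d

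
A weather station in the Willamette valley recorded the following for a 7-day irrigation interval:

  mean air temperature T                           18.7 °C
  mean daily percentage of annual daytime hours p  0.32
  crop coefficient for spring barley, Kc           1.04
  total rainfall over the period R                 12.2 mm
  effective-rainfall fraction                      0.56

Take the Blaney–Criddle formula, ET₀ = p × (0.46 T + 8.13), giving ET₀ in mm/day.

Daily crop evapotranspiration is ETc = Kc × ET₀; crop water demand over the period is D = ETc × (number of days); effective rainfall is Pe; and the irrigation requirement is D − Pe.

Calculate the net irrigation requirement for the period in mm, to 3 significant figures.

ET₀ = 0.32 × (0.46 × 18.7 + 8.13) = 0.32 × 16.732 = 5.3542 mm/d
ETc = Kc × ET₀ = 1.04 × 5.3542 = 5.5684 mm/d
Crop demand D = ETc × 7 d = 5.5684 × 7 = 38.979 mm
Pe = 0.56 × 12.2 = 6.832 mm
D − Pe = 38.979 − 6.832 = 32.147 mm

32.1 mm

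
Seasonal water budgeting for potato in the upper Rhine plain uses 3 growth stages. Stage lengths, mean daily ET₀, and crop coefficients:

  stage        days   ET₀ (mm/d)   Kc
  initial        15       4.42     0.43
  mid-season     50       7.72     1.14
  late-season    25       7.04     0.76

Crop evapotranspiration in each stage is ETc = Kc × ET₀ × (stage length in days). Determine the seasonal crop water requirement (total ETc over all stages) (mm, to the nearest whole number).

602 mm

initial: 0.43 × 4.42 × 15 = 28.51 mm
mid-season: 1.14 × 7.72 × 50 = 440.04 mm
late-season: 0.76 × 7.04 × 25 = 133.76 mm
Seasonal total = 602.31 mm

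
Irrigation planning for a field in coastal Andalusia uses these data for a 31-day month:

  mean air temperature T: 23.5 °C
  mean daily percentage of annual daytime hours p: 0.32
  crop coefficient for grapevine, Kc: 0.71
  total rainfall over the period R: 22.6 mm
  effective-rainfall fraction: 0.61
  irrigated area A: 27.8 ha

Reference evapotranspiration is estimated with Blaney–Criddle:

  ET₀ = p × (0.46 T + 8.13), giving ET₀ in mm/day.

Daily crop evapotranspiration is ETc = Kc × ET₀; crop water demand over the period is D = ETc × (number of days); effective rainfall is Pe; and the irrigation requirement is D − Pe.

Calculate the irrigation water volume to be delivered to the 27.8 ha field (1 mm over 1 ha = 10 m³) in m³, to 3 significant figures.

ET₀ = 0.32 × (0.46 × 23.5 + 8.13) = 0.32 × 18.940 = 6.0608 mm/d
ETc = Kc × ET₀ = 0.71 × 6.0608 = 4.3032 mm/d
Crop demand D = ETc × 31 d = 4.3032 × 31 = 133.399 mm
Pe = 0.61 × 22.6 = 13.786 mm
D − Pe = 133.399 − 13.786 = 119.613 mm
Volume = 119.613 mm × 27.8 ha × 10 = 33252.4 m³

33300 m³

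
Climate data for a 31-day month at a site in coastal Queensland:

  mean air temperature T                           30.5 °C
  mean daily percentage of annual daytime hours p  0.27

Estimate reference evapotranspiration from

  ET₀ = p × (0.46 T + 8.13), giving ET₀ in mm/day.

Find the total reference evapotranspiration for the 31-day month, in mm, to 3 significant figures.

ET₀ = 0.27 × (0.46 × 30.5 + 8.13) = 0.27 × 22.160 = 5.9832 mm/d
Monthly total = 5.9832 × 31 = 185.479 mm

185 mm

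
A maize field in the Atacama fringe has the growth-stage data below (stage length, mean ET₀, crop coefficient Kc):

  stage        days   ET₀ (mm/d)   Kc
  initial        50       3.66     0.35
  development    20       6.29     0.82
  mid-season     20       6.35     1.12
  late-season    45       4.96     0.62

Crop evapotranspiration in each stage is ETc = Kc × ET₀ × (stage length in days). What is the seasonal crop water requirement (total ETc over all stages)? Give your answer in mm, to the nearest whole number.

448 mm

initial: 0.35 × 3.66 × 50 = 64.05 mm
development: 0.82 × 6.29 × 20 = 103.16 mm
mid-season: 1.12 × 6.35 × 20 = 142.24 mm
late-season: 0.62 × 4.96 × 45 = 138.38 mm
Seasonal total = 447.83 mm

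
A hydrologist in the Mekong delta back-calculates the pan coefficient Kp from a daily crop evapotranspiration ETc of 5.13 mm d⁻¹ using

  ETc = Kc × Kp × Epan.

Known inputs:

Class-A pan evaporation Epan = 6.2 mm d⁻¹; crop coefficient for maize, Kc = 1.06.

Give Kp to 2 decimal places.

0.78

ETc = Kc × Kp × Epan  ⇒  Kp = ETc / (Kc × Epan)
Kp = 5.13 / (1.06 × 6.2) = 5.13 / 6.572 = 0.7806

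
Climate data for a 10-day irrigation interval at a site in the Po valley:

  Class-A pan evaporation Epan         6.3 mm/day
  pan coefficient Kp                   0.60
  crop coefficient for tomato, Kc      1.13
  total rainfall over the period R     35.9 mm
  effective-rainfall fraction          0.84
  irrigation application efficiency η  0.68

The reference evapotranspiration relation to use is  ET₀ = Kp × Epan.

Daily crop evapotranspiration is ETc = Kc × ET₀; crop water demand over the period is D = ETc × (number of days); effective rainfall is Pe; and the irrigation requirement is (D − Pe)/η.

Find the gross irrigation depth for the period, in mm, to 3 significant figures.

18.5 mm

ET₀ = 0.60 × 6.3 = 3.7800 mm/d
ETc = Kc × ET₀ = 1.13 × 3.7800 = 4.2714 mm/d
Crop demand D = ETc × 10 d = 4.2714 × 10 = 42.714 mm
Pe = 0.84 × 35.9 = 30.156 mm
D − Pe = 42.714 − 30.156 = 12.558 mm
Gross irrigation = 12.558 / 0.68 = 18.468 mm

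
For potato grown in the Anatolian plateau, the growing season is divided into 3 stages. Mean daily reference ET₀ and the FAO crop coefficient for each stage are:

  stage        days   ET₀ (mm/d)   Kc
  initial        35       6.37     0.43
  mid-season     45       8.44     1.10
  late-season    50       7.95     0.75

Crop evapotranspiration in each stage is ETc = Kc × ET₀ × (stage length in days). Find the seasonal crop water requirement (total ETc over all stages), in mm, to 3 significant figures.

initial: 0.43 × 6.37 × 35 = 95.87 mm
mid-season: 1.10 × 8.44 × 45 = 417.78 mm
late-season: 0.75 × 7.95 × 50 = 298.13 mm
Seasonal total = 811.78 mm

812 mm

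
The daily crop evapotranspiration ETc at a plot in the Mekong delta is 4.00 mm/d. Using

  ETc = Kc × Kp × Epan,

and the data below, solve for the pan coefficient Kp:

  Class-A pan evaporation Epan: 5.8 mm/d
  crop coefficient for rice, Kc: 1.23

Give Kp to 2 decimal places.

ETc = Kc × Kp × Epan  ⇒  Kp = ETc / (Kc × Epan)
Kp = 4.00 / (1.23 × 5.8) = 4.00 / 7.134 = 0.5607

0.56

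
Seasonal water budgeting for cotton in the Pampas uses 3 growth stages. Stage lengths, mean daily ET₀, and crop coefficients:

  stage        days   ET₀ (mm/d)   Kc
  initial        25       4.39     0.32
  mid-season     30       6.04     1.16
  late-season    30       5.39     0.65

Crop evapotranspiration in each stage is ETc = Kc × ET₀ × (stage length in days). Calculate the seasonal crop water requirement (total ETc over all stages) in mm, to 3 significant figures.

350 mm

initial: 0.32 × 4.39 × 25 = 35.12 mm
mid-season: 1.16 × 6.04 × 30 = 210.19 mm
late-season: 0.65 × 5.39 × 30 = 105.11 mm
Seasonal total = 350.42 mm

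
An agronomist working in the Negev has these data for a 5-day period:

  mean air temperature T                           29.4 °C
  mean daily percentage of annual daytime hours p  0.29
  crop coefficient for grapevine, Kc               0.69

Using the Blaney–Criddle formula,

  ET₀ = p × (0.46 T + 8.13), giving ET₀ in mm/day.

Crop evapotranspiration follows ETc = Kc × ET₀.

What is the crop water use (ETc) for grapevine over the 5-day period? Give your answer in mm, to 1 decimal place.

21.7 mm

ET₀ = 0.29 × (0.46 × 29.4 + 8.13) = 0.29 × 21.654 = 6.2797 mm/d
ETc = Kc × ET₀ = 0.69 × 6.2797 = 4.3330 mm/d
Over 5 days: 4.3330 × 5 = 21.665 mm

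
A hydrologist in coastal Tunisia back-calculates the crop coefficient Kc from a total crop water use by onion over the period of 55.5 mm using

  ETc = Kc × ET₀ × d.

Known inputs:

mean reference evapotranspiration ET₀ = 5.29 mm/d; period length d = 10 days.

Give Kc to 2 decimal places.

1.05

ETc = Kc × ET₀ × d  ⇒  Kc = ETc / (ET₀ × d)
Kc = 55.5 / (5.29 × 10) = 55.5 / 52.90 = 1.0491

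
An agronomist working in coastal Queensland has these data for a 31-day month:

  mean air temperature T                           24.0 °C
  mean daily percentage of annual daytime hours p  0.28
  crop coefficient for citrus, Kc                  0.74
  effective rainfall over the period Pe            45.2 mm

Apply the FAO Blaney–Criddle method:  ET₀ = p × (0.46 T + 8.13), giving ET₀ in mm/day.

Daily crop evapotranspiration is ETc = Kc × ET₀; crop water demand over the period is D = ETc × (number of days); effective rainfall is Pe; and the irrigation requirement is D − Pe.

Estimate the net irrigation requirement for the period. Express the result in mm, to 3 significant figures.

77.9 mm

ET₀ = 0.28 × (0.46 × 24.0 + 8.13) = 0.28 × 19.170 = 5.3676 mm/d
ETc = Kc × ET₀ = 0.74 × 5.3676 = 3.9720 mm/d
Crop demand D = ETc × 31 d = 3.9720 × 31 = 123.132 mm
D − Pe = 123.132 − 45.2 = 77.932 mm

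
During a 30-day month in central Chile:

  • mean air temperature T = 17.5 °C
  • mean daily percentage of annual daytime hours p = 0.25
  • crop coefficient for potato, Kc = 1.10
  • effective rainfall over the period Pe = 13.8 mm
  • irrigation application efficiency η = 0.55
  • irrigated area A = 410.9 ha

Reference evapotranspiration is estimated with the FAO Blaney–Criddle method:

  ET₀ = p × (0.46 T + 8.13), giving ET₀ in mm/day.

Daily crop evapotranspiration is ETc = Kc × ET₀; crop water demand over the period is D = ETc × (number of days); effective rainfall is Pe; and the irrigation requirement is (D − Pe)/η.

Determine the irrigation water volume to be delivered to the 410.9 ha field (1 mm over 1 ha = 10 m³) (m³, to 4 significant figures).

894200 m³

ET₀ = 0.25 × (0.46 × 17.5 + 8.13) = 0.25 × 16.180 = 4.0450 mm/d
ETc = Kc × ET₀ = 1.10 × 4.0450 = 4.4495 mm/d
Crop demand D = ETc × 30 d = 4.4495 × 30 = 133.485 mm
D − Pe = 133.485 − 13.8 = 119.685 mm
Gross irrigation = 119.685 / 0.55 = 217.609 mm
Volume = 217.609 mm × 410.9 ha × 10 = 894155.4 m³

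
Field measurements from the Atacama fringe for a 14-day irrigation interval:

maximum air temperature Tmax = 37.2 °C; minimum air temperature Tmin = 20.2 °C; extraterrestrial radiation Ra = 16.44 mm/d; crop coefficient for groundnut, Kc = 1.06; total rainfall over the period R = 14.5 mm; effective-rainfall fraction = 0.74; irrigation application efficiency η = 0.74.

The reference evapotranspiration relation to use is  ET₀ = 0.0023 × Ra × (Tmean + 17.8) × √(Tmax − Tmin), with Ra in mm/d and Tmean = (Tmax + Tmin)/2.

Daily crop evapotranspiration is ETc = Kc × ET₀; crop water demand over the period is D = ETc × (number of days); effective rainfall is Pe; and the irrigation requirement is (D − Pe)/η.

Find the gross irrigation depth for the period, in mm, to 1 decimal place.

Tmean = (37.2 + 20.2)/2 = 28.70 °C
ET₀ = 0.0023 × 16.44 × (28.70 + 17.8) × √17.0 = 0.0023 × 16.44 × 46.50 × 4.1231 = 7.2495 mm/d
ETc = Kc × ET₀ = 1.06 × 7.2495 = 7.6845 mm/d
Crop demand D = ETc × 14 d = 7.6845 × 14 = 107.583 mm
Pe = 0.74 × 14.5 = 10.730 mm
D − Pe = 107.583 − 10.730 = 96.853 mm
Gross irrigation = 96.853 / 0.74 = 130.882 mm

130.9 mm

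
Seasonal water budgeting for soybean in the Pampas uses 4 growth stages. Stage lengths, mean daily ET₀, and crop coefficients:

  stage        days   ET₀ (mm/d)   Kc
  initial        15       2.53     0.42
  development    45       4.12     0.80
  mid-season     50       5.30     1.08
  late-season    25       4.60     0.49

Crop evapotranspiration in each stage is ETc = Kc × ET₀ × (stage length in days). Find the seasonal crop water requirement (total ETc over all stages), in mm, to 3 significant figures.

initial: 0.42 × 2.53 × 15 = 15.94 mm
development: 0.80 × 4.12 × 45 = 148.32 mm
mid-season: 1.08 × 5.30 × 50 = 286.20 mm
late-season: 0.49 × 4.60 × 25 = 56.35 mm
Seasonal total = 506.81 mm

507 mm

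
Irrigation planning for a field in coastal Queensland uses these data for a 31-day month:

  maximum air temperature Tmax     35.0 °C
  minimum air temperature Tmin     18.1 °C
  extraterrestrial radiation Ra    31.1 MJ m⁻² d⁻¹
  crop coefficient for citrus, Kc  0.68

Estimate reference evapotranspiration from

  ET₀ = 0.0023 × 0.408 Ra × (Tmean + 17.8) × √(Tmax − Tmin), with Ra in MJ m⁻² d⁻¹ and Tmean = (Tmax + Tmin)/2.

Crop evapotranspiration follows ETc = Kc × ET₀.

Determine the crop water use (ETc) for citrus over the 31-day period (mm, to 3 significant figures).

112 mm

Tmean = (35.0 + 18.1)/2 = 26.55 °C
0.408 Ra = 0.408 × 31.1 = 12.6888 mm/d equivalent
ET₀ = 0.0023 × 12.6888 × (26.55 + 17.8) × √16.9 = 0.0023 × 12.6888 × 44.35 × 4.1110 = 5.3210 mm/d
ETc = Kc × ET₀ = 0.68 × 5.3210 = 3.6183 mm/d
Over 31 days: 3.6183 × 31 = 112.167 mm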